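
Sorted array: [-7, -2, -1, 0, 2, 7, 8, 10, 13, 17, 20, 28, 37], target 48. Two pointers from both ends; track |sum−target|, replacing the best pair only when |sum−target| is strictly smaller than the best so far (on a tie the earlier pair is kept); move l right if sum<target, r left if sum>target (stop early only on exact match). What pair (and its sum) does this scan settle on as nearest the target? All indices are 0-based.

pair (20, 28) with sum 48 (|Δ|=0)

l=0 r=12: -7+37=30 d=18 *, l++
l=1 r=12: -2+37=35 d=13 *, l++
l=2 r=12: -1+37=36 d=12 *, l++
l=3 r=12: 0+37=37 d=11 *, l++
l=4 r=12: 2+37=39 d=9 *, l++
l=5 r=12: 7+37=44 d=4 *, l++
l=6 r=12: 8+37=45 d=3 *, l++
l=7 r=12: 10+37=47 d=1 *, l++
l=8 r=12: 13+37=50 d=2, r--
l=8 r=11: 13+28=41 d=7, l++
l=9 r=11: 17+28=45 d=3, l++
l=10 r=11: 20+28=48 d=0 *, stop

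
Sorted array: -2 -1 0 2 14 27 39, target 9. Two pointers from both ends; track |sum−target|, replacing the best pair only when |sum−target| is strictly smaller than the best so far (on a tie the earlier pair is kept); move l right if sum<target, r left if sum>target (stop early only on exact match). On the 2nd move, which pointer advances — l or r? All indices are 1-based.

r

[1,7] -2+39=37 d=28 * → r--
[1,6] -2+27=25 d=16 * → r--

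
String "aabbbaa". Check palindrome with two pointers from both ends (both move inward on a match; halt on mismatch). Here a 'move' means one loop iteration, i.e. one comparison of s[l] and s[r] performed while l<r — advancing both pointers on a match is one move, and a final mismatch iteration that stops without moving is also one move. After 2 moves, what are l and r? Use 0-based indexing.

l=2, r=4

l=0 r=6: 'a'=='a', l++,r--
l=1 r=5: 'a'=='a', l++,r--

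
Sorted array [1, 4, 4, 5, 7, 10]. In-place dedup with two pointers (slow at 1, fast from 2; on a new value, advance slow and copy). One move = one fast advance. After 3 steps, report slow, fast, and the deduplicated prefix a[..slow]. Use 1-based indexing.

slow=1 fast=2: a[fast]=4≠a[slow]=1 write a[2]=4, slow++,fast++
slow=2 fast=3: a[fast]=4=a[slow] dup, fast++
slow=2 fast=4: a[fast]=5≠a[slow]=4 write a[3]=5, slow++,fast++

slow=3, fast=5, prefix=[1, 4, 5]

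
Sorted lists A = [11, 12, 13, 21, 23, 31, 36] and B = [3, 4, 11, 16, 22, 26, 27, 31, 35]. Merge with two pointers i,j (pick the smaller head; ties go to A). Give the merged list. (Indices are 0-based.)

i=0 j=0: A[i]=11>B[j]=3 take 3, j++
i=0 j=1: A[i]=11>B[j]=4 take 4, j++
i=0 j=2: A[i]=11<=B[j]=11 take 11, i++
i=1 j=2: A[i]=12>B[j]=11 take 11, j++
i=1 j=3: A[i]=12<=B[j]=16 take 12, i++
i=2 j=3: A[i]=13<=B[j]=16 take 13, i++
i=3 j=3: A[i]=21>B[j]=16 take 16, j++
i=3 j=4: A[i]=21<=B[j]=22 take 21, i++
i=4 j=4: A[i]=23>B[j]=22 take 22, j++
i=4 j=5: A[i]=23<=B[j]=26 take 23, i++
i=5 j=5: A[i]=31>B[j]=26 take 26, j++
i=5 j=6: A[i]=31>B[j]=27 take 27, j++
i=5 j=7: A[i]=31<=B[j]=31 take 31, i++
i=6 j=7: A[i]=36>B[j]=31 take 31, j++
i=6 j=8: A[i]=36>B[j]=35 take 35, j++
i=6 j=9: B done, take A[i]=36, i++

[3, 4, 11, 11, 12, 13, 16, 21, 22, 23, 26, 27, 31, 31, 35, 36]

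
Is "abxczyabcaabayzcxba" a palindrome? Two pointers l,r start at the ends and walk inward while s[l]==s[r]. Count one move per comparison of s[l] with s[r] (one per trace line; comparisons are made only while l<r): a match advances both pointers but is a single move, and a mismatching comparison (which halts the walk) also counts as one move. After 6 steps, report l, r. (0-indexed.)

[0,18] 'a'=='a' → l++,r--
[1,17] 'b'=='b' → l++,r--
[2,16] 'x'=='x' → l++,r--
[3,15] 'c'=='c' → l++,r--
[4,14] 'z'=='z' → l++,r--
[5,13] 'y'=='y' → l++,r--

l=6, r=12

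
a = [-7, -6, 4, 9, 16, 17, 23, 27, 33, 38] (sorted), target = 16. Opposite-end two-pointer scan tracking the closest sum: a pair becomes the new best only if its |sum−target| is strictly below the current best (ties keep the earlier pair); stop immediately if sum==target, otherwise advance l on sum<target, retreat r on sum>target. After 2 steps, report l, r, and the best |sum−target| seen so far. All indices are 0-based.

l=0, r=7, best |Δ|=10

[0,9] -7+38=31 d=15 * → r--
[0,8] -7+33=26 d=10 * → r--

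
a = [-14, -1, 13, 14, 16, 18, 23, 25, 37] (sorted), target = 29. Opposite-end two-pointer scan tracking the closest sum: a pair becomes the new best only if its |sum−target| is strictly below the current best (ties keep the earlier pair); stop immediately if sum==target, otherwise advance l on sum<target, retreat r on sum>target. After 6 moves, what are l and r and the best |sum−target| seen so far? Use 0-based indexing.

l=2, r=4, best |Δ|=2

[0,8] -14+37=23 d=6 * → l++
[1,8] -1+37=36 d=7 → r--
[1,7] -1+25=24 d=5 * → l++
[2,7] 13+25=38 d=9 → r--
[2,6] 13+23=36 d=7 → r--
[2,5] 13+18=31 d=2 * → r--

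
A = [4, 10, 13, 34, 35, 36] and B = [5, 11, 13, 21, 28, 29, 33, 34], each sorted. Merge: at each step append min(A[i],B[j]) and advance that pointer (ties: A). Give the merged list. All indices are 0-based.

[4, 5, 10, 11, 13, 13, 21, 28, 29, 33, 34, 34, 35, 36]

i=0 j=0: A[i]=4<=B[j]=5 take 4, i++
i=1 j=0: A[i]=10>B[j]=5 take 5, j++
i=1 j=1: A[i]=10<=B[j]=11 take 10, i++
i=2 j=1: A[i]=13>B[j]=11 take 11, j++
i=2 j=2: A[i]=13<=B[j]=13 take 13, i++
i=3 j=2: A[i]=34>B[j]=13 take 13, j++
i=3 j=3: A[i]=34>B[j]=21 take 21, j++
i=3 j=4: A[i]=34>B[j]=28 take 28, j++
i=3 j=5: A[i]=34>B[j]=29 take 29, j++
i=3 j=6: A[i]=34>B[j]=33 take 33, j++
i=3 j=7: A[i]=34<=B[j]=34 take 34, i++
i=4 j=7: A[i]=35>B[j]=34 take 34, j++
i=4 j=8: B done, take A[i]=35, i++
i=5 j=8: B done, take A[i]=36, i++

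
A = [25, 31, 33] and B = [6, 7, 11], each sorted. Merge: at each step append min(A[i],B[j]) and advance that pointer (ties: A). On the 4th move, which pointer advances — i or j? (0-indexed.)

i=0 j=0: A[i]=25>B[j]=6 take 6, j++
i=0 j=1: A[i]=25>B[j]=7 take 7, j++
i=0 j=2: A[i]=25>B[j]=11 take 11, j++
i=0 j=3: B done, take A[i]=25, i++

i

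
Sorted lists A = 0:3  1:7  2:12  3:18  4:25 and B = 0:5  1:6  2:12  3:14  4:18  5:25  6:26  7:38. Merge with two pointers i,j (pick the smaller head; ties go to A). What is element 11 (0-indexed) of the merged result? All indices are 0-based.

merged[11] = 26

[i=0,j=0] A[i]=3<=B[j]=5 take 3 → i++
[i=1,j=0] A[i]=7>B[j]=5 take 5 → j++
[i=1,j=1] A[i]=7>B[j]=6 take 6 → j++
[i=1,j=2] A[i]=7<=B[j]=12 take 7 → i++
[i=2,j=2] A[i]=12<=B[j]=12 take 12 → i++
[i=3,j=2] A[i]=18>B[j]=12 take 12 → j++
[i=3,j=3] A[i]=18>B[j]=14 take 14 → j++
[i=3,j=4] A[i]=18<=B[j]=18 take 18 → i++
[i=4,j=4] A[i]=25>B[j]=18 take 18 → j++
[i=4,j=5] A[i]=25<=B[j]=25 take 25 → i++
[i=5,j=5] A done, take B[j]=25 → j++
[i=5,j=6] A done, take B[j]=26 → j++
[i=5,j=7] A done, take B[j]=38 → j++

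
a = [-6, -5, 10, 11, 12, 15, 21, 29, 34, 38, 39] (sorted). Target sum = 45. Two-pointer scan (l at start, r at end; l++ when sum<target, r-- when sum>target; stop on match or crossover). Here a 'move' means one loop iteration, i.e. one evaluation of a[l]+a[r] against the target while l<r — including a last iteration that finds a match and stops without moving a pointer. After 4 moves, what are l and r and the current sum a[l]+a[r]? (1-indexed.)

[1,11] -6+39=33 <45 → l++
[2,11] -5+39=34 <45 → l++
[3,11] 10+39=49 >45 → r--
[3,10] 10+38=48 >45 → r--

l=3, r=9, sum=44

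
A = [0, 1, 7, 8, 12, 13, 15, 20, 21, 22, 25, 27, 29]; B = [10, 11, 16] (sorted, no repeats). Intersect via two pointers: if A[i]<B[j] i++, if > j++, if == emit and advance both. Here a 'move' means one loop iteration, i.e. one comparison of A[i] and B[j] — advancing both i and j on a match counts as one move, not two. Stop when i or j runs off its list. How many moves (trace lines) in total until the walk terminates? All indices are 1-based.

[i=1,j=1] 0<10 → i++
[i=2,j=1] 1<10 → i++
[i=3,j=1] 7<10 → i++
[i=4,j=1] 8<10 → i++
[i=5,j=1] 12>10 → j++
[i=5,j=2] 12>11 → j++
[i=5,j=3] 12<16 → i++
[i=6,j=3] 13<16 → i++
[i=7,j=3] 15<16 → i++
[i=8,j=3] 20>16 → j++

10 moves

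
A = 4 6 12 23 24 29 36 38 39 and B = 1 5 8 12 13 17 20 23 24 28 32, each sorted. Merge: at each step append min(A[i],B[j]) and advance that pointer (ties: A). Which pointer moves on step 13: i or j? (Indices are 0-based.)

i

i=0 j=0: A[i]=4>B[j]=1 take 1, j++
i=0 j=1: A[i]=4<=B[j]=5 take 4, i++
i=1 j=1: A[i]=6>B[j]=5 take 5, j++
i=1 j=2: A[i]=6<=B[j]=8 take 6, i++
i=2 j=2: A[i]=12>B[j]=8 take 8, j++
i=2 j=3: A[i]=12<=B[j]=12 take 12, i++
i=3 j=3: A[i]=23>B[j]=12 take 12, j++
i=3 j=4: A[i]=23>B[j]=13 take 13, j++
i=3 j=5: A[i]=23>B[j]=17 take 17, j++
i=3 j=6: A[i]=23>B[j]=20 take 20, j++
i=3 j=7: A[i]=23<=B[j]=23 take 23, i++
i=4 j=7: A[i]=24>B[j]=23 take 23, j++
i=4 j=8: A[i]=24<=B[j]=24 take 24, i++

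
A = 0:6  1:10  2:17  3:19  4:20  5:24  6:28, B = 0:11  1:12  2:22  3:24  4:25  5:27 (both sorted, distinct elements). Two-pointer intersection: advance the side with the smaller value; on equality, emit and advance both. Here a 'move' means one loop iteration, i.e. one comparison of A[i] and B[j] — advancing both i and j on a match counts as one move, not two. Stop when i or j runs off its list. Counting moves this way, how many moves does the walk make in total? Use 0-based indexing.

[i=0,j=0] 6<11 → i++
[i=1,j=0] 10<11 → i++
[i=2,j=0] 17>11 → j++
[i=2,j=1] 17>12 → j++
[i=2,j=2] 17<22 → i++
[i=3,j=2] 19<22 → i++
[i=4,j=2] 20<22 → i++
[i=5,j=2] 24>22 → j++
[i=5,j=3] 24==24 emit → i++,j++
[i=6,j=4] 28>25 → j++
[i=6,j=5] 28>27 → j++

11 moves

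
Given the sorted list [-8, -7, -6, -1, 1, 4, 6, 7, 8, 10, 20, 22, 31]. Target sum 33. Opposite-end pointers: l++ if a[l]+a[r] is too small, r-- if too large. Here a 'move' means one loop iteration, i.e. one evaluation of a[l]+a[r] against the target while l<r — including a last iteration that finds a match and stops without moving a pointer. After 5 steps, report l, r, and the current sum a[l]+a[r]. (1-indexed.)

l=6, r=13, sum=35

l=1 r=13: -8+31=23 <33, l++
l=2 r=13: -7+31=24 <33, l++
l=3 r=13: -6+31=25 <33, l++
l=4 r=13: -1+31=30 <33, l++
l=5 r=13: 1+31=32 <33, l++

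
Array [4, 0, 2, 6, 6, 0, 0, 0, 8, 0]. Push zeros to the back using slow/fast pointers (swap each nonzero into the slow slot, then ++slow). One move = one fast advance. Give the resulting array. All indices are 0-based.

(s=0,f=0) a[fast]=4≠0 swap→a[0]=4 → slow++,fast++
(s=1,f=1) a[fast]=0 → fast++
(s=1,f=2) a[fast]=2≠0 swap→a[1]=2 → slow++,fast++
(s=2,f=3) a[fast]=6≠0 swap→a[2]=6 → slow++,fast++
(s=3,f=4) a[fast]=6≠0 swap→a[3]=6 → slow++,fast++
(s=4,f=5) a[fast]=0 → fast++
(s=4,f=6) a[fast]=0 → fast++
(s=4,f=7) a[fast]=0 → fast++
(s=4,f=8) a[fast]=8≠0 swap→a[4]=8 → slow++,fast++
(s=5,f=9) a[fast]=0 → fast++

[4, 2, 6, 6, 8, 0, 0, 0, 0, 0]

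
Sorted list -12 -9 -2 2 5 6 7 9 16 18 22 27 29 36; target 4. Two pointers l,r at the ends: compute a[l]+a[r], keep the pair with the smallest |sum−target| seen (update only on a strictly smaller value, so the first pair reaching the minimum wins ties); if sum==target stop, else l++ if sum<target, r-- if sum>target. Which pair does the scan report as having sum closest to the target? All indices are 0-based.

l=0 r=13: -12+36=24 d=20 *, r--
l=0 r=12: -12+29=17 d=13 *, r--
l=0 r=11: -12+27=15 d=11 *, r--
l=0 r=10: -12+22=10 d=6 *, r--
l=0 r=9: -12+18=6 d=2 *, r--
l=0 r=8: -12+16=4 d=0 *, stop

pair (-12, 16) with sum 4 (|Δ|=0)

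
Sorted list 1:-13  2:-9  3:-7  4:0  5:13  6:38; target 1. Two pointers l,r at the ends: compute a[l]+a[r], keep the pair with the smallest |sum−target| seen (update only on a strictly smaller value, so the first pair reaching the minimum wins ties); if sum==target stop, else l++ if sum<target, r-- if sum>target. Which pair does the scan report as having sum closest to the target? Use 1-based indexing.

pair (-13, 13) with sum 0 (|Δ|=1)

l=1 r=6: -13+38=25 d=24 *, r--
l=1 r=5: -13+13=0 d=1 *, l++
l=2 r=5: -9+13=4 d=3, r--
l=2 r=4: -9+0=-9 d=10, l++
l=3 r=4: -7+0=-7 d=8, l++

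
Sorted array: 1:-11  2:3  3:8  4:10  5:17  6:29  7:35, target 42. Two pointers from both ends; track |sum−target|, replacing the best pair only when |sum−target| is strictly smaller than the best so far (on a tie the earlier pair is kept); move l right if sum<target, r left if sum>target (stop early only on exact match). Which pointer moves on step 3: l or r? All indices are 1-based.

r

[1,7] -11+35=24 d=18 * → l++
[2,7] 3+35=38 d=4 * → l++
[3,7] 8+35=43 d=1 * → r--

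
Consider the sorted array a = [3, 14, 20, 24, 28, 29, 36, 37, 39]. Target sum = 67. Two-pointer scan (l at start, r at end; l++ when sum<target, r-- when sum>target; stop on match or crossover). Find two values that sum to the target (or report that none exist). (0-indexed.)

(28, 39)

l=0 r=8: 3+39=42 <67, l++
l=1 r=8: 14+39=53 <67, l++
l=2 r=8: 20+39=59 <67, l++
l=3 r=8: 24+39=63 <67, l++
l=4 r=8: 28+39=67, found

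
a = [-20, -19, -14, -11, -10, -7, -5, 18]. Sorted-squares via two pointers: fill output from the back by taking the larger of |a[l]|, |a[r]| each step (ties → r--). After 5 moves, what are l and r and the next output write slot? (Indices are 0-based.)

l=4, r=6, next write slot=2

[0,7] |-20|>|18| out[7]=400 → l++
[1,7] |-19|>|18| out[6]=361 → l++
[2,7] |-14|<=|18| out[5]=324 → r--
[2,6] |-14|>|-5| out[4]=196 → l++
[3,6] |-11|>|-5| out[3]=121 → l++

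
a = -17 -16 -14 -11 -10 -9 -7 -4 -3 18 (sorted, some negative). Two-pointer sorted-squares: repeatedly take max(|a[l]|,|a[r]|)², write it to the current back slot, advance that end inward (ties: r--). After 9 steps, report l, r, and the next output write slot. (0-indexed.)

l=8, r=8, next write slot=0

[0,9] |-17|<=|18| out[9]=324 → r--
[0,8] |-17|>|-3| out[8]=289 → l++
[1,8] |-16|>|-3| out[7]=256 → l++
[2,8] |-14|>|-3| out[6]=196 → l++
[3,8] |-11|>|-3| out[5]=121 → l++
[4,8] |-10|>|-3| out[4]=100 → l++
[5,8] |-9|>|-3| out[3]=81 → l++
[6,8] |-7|>|-3| out[2]=49 → l++
[7,8] |-4|>|-3| out[1]=16 → l++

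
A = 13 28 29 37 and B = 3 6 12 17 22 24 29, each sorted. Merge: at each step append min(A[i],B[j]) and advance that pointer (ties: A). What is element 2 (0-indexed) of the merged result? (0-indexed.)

merged[2] = 12

i=0 j=0: A[i]=13>B[j]=3 take 3, j++
i=0 j=1: A[i]=13>B[j]=6 take 6, j++
i=0 j=2: A[i]=13>B[j]=12 take 12, j++
i=0 j=3: A[i]=13<=B[j]=17 take 13, i++
i=1 j=3: A[i]=28>B[j]=17 take 17, j++
i=1 j=4: A[i]=28>B[j]=22 take 22, j++
i=1 j=5: A[i]=28>B[j]=24 take 24, j++
i=1 j=6: A[i]=28<=B[j]=29 take 28, i++
i=2 j=6: A[i]=29<=B[j]=29 take 29, i++
i=3 j=6: A[i]=37>B[j]=29 take 29, j++
i=3 j=7: B done, take A[i]=37, i++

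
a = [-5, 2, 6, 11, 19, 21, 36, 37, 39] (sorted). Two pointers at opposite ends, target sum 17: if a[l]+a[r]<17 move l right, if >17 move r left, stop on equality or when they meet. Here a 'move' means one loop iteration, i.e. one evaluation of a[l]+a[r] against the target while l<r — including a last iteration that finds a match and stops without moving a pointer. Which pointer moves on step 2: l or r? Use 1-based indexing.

r

[1,9] -5+39=34 >17 → r--
[1,8] -5+37=32 >17 → r--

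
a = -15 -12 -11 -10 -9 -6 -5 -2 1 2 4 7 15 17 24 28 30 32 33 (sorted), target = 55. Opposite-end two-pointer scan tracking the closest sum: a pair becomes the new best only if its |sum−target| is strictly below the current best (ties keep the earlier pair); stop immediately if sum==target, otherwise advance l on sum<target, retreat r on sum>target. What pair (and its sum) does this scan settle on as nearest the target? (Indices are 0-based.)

pair (24, 32) with sum 56 (|Δ|=1)

l=0 r=18: -15+33=18 d=37 *, l++
l=1 r=18: -12+33=21 d=34 *, l++
l=2 r=18: -11+33=22 d=33 *, l++
l=3 r=18: -10+33=23 d=32 *, l++
l=4 r=18: -9+33=24 d=31 *, l++
l=5 r=18: -6+33=27 d=28 *, l++
l=6 r=18: -5+33=28 d=27 *, l++
l=7 r=18: -2+33=31 d=24 *, l++
l=8 r=18: 1+33=34 d=21 *, l++
l=9 r=18: 2+33=35 d=20 *, l++
l=10 r=18: 4+33=37 d=18 *, l++
l=11 r=18: 7+33=40 d=15 *, l++
l=12 r=18: 15+33=48 d=7 *, l++
l=13 r=18: 17+33=50 d=5 *, l++
l=14 r=18: 24+33=57 d=2 *, r--
l=14 r=17: 24+32=56 d=1 *, r--
l=14 r=16: 24+30=54 d=1, l++
l=15 r=16: 28+30=58 d=3, r--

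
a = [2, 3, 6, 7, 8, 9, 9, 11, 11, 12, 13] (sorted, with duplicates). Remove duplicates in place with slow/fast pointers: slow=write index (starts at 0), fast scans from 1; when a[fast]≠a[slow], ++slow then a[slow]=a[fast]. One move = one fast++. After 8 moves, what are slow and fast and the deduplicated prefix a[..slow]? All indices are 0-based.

slow=6, fast=9, prefix=[2, 3, 6, 7, 8, 9, 11]

(s=0,f=1) a[fast]=3≠a[slow]=2 write a[1]=3 → slow++,fast++
(s=1,f=2) a[fast]=6≠a[slow]=3 write a[2]=6 → slow++,fast++
(s=2,f=3) a[fast]=7≠a[slow]=6 write a[3]=7 → slow++,fast++
(s=3,f=4) a[fast]=8≠a[slow]=7 write a[4]=8 → slow++,fast++
(s=4,f=5) a[fast]=9≠a[slow]=8 write a[5]=9 → slow++,fast++
(s=5,f=6) a[fast]=9=a[slow] dup → fast++
(s=5,f=7) a[fast]=11≠a[slow]=9 write a[6]=11 → slow++,fast++
(s=6,f=8) a[fast]=11=a[slow] dup → fast++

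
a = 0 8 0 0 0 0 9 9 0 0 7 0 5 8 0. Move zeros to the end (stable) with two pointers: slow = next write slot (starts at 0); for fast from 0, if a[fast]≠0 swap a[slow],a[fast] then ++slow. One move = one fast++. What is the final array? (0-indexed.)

(s=0,f=0) a[fast]=0 → fast++
(s=0,f=1) a[fast]=8≠0 swap→a[0]=8 → slow++,fast++
(s=1,f=2) a[fast]=0 → fast++
(s=1,f=3) a[fast]=0 → fast++
(s=1,f=4) a[fast]=0 → fast++
(s=1,f=5) a[fast]=0 → fast++
(s=1,f=6) a[fast]=9≠0 swap→a[1]=9 → slow++,fast++
(s=2,f=7) a[fast]=9≠0 swap→a[2]=9 → slow++,fast++
(s=3,f=8) a[fast]=0 → fast++
(s=3,f=9) a[fast]=0 → fast++
(s=3,f=10) a[fast]=7≠0 swap→a[3]=7 → slow++,fast++
(s=4,f=11) a[fast]=0 → fast++
(s=4,f=12) a[fast]=5≠0 swap→a[4]=5 → slow++,fast++
(s=5,f=13) a[fast]=8≠0 swap→a[5]=8 → slow++,fast++
(s=6,f=14) a[fast]=0 → fast++

[8, 9, 9, 7, 5, 8, 0, 0, 0, 0, 0, 0, 0, 0, 0]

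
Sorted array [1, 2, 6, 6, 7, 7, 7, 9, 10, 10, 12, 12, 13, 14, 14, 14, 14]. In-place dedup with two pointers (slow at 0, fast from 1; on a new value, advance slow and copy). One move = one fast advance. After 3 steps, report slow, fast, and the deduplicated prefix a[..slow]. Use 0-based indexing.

(s=0,f=1) a[fast]=2≠a[slow]=1 write a[1]=2 → slow++,fast++
(s=1,f=2) a[fast]=6≠a[slow]=2 write a[2]=6 → slow++,fast++
(s=2,f=3) a[fast]=6=a[slow] dup → fast++

slow=2, fast=4, prefix=[1, 2, 6]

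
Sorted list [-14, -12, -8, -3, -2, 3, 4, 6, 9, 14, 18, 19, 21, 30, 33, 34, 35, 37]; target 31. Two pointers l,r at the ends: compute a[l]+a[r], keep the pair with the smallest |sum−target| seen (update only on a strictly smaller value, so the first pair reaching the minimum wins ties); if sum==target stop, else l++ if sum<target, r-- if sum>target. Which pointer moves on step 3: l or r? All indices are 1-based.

l

[1,18] -14+37=23 d=8 * → l++
[2,18] -12+37=25 d=6 * → l++
[3,18] -8+37=29 d=2 * → l++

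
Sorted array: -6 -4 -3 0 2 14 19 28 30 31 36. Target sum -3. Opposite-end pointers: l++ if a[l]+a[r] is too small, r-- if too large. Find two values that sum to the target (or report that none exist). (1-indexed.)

[1,11] -6+36=30 >-3 → r--
[1,10] -6+31=25 >-3 → r--
[1,9] -6+30=24 >-3 → r--
[1,8] -6+28=22 >-3 → r--
[1,7] -6+19=13 >-3 → r--
[1,6] -6+14=8 >-3 → r--
[1,5] -6+2=-4 <-3 → l++
[2,5] -4+2=-2 >-3 → r--
[2,4] -4+0=-4 <-3 → l++
[3,4] -3+0=-3 → found

(-3, 0)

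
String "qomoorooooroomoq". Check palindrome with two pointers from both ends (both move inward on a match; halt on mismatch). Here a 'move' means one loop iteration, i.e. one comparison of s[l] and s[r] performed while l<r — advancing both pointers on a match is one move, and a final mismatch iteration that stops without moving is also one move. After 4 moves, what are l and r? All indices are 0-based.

[0,15] 'q'=='q' → l++,r--
[1,14] 'o'=='o' → l++,r--
[2,13] 'm'=='m' → l++,r--
[3,12] 'o'=='o' → l++,r--

l=4, r=11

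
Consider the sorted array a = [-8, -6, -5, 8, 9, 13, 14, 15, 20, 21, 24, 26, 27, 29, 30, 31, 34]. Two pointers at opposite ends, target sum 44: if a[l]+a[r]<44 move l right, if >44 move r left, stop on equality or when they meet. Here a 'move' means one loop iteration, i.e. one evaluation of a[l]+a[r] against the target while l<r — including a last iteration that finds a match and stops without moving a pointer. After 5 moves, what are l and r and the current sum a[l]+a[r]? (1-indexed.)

[1,17] -8+34=26 <44 → l++
[2,17] -6+34=28 <44 → l++
[3,17] -5+34=29 <44 → l++
[4,17] 8+34=42 <44 → l++
[5,17] 9+34=43 <44 → l++

l=6, r=17, sum=47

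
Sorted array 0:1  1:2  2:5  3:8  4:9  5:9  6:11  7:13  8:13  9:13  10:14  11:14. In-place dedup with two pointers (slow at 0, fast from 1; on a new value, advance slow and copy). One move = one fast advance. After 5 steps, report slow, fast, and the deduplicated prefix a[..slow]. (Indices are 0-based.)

(s=0,f=1) a[fast]=2≠a[slow]=1 write a[1]=2 → slow++,fast++
(s=1,f=2) a[fast]=5≠a[slow]=2 write a[2]=5 → slow++,fast++
(s=2,f=3) a[fast]=8≠a[slow]=5 write a[3]=8 → slow++,fast++
(s=3,f=4) a[fast]=9≠a[slow]=8 write a[4]=9 → slow++,fast++
(s=4,f=5) a[fast]=9=a[slow] dup → fast++

slow=4, fast=6, prefix=[1, 2, 5, 8, 9]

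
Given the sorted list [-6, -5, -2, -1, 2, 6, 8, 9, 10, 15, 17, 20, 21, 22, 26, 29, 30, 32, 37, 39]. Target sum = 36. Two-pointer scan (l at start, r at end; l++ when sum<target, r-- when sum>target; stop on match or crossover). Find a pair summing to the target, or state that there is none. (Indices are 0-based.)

l=0 r=19: -6+39=33 <36, l++
l=1 r=19: -5+39=34 <36, l++
l=2 r=19: -2+39=37 >36, r--
l=2 r=18: -2+37=35 <36, l++
l=3 r=18: -1+37=36, found

(-1, 37)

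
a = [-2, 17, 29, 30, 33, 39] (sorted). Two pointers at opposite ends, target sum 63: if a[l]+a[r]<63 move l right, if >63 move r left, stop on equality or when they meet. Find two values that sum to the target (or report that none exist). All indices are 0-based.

[0,5] -2+39=37 <63 → l++
[1,5] 17+39=56 <63 → l++
[2,5] 29+39=68 >63 → r--
[2,4] 29+33=62 <63 → l++
[3,4] 30+33=63 → found

(30, 33)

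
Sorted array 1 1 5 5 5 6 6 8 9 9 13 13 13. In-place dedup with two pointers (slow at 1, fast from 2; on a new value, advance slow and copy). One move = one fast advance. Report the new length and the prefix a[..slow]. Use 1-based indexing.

length 6; prefix = [1, 5, 6, 8, 9, 13]

slow=1 fast=2: a[fast]=1=a[slow] dup, fast++
slow=1 fast=3: a[fast]=5≠a[slow]=1 write a[2]=5, slow++,fast++
slow=2 fast=4: a[fast]=5=a[slow] dup, fast++
slow=2 fast=5: a[fast]=5=a[slow] dup, fast++
slow=2 fast=6: a[fast]=6≠a[slow]=5 write a[3]=6, slow++,fast++
slow=3 fast=7: a[fast]=6=a[slow] dup, fast++
slow=3 fast=8: a[fast]=8≠a[slow]=6 write a[4]=8, slow++,fast++
slow=4 fast=9: a[fast]=9≠a[slow]=8 write a[5]=9, slow++,fast++
slow=5 fast=10: a[fast]=9=a[slow] dup, fast++
slow=5 fast=11: a[fast]=13≠a[slow]=9 write a[6]=13, slow++,fast++
slow=6 fast=12: a[fast]=13=a[slow] dup, fast++
slow=6 fast=13: a[fast]=13=a[slow] dup, fast++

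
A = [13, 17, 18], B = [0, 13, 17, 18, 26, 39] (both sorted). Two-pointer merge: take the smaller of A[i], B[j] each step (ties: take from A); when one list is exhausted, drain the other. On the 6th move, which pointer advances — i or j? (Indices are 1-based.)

i

i=1 j=1: A[i]=13>B[j]=0 take 0, j++
i=1 j=2: A[i]=13<=B[j]=13 take 13, i++
i=2 j=2: A[i]=17>B[j]=13 take 13, j++
i=2 j=3: A[i]=17<=B[j]=17 take 17, i++
i=3 j=3: A[i]=18>B[j]=17 take 17, j++
i=3 j=4: A[i]=18<=B[j]=18 take 18, i++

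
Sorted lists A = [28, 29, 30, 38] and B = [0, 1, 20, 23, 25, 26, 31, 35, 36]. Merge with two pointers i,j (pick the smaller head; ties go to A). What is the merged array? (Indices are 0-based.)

[0, 1, 20, 23, 25, 26, 28, 29, 30, 31, 35, 36, 38]

[i=0,j=0] A[i]=28>B[j]=0 take 0 → j++
[i=0,j=1] A[i]=28>B[j]=1 take 1 → j++
[i=0,j=2] A[i]=28>B[j]=20 take 20 → j++
[i=0,j=3] A[i]=28>B[j]=23 take 23 → j++
[i=0,j=4] A[i]=28>B[j]=25 take 25 → j++
[i=0,j=5] A[i]=28>B[j]=26 take 26 → j++
[i=0,j=6] A[i]=28<=B[j]=31 take 28 → i++
[i=1,j=6] A[i]=29<=B[j]=31 take 29 → i++
[i=2,j=6] A[i]=30<=B[j]=31 take 30 → i++
[i=3,j=6] A[i]=38>B[j]=31 take 31 → j++
[i=3,j=7] A[i]=38>B[j]=35 take 35 → j++
[i=3,j=8] A[i]=38>B[j]=36 take 36 → j++
[i=3,j=9] B done, take A[i]=38 → i++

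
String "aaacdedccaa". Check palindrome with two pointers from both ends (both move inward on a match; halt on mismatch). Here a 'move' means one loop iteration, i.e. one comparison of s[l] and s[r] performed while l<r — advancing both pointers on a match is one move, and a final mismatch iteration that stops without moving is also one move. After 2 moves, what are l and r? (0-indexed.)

l=2, r=8

l=0 r=10: 'a'=='a', l++,r--
l=1 r=9: 'a'=='a', l++,r--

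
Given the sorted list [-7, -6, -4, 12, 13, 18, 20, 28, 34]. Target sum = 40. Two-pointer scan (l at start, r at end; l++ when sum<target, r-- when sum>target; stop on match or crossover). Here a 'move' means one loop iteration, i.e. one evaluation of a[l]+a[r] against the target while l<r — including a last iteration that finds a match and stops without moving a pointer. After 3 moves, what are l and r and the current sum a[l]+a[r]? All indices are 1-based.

l=1 r=9: -7+34=27 <40, l++
l=2 r=9: -6+34=28 <40, l++
l=3 r=9: -4+34=30 <40, l++

l=4, r=9, sum=46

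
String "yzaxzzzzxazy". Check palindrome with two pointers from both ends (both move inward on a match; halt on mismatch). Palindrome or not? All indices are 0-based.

palindrome

l=0 r=11: 'y'=='y', l++,r--
l=1 r=10: 'z'=='z', l++,r--
l=2 r=9: 'a'=='a', l++,r--
l=3 r=8: 'x'=='x', l++,r--
l=4 r=7: 'z'=='z', l++,r--
l=5 r=6: 'z'=='z', l++,r--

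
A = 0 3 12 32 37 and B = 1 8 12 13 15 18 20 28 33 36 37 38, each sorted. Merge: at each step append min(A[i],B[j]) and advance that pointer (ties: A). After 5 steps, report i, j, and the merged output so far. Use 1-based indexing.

[i=1,j=1] A[i]=0<=B[j]=1 take 0 → i++
[i=2,j=1] A[i]=3>B[j]=1 take 1 → j++
[i=2,j=2] A[i]=3<=B[j]=8 take 3 → i++
[i=3,j=2] A[i]=12>B[j]=8 take 8 → j++
[i=3,j=3] A[i]=12<=B[j]=12 take 12 → i++

i=4, j=3, merged so far=[0, 1, 3, 8, 12]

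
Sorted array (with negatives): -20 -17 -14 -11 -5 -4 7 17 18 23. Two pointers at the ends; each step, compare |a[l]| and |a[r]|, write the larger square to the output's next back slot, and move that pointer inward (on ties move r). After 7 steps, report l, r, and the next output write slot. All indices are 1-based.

l=5, r=7, next write slot=3

[1,10] |-20|<=|23| out[10]=529 → r--
[1,9] |-20|>|18| out[9]=400 → l++
[2,9] |-17|<=|18| out[8]=324 → r--
[2,8] |-17|<=|17| out[7]=289 → r--
[2,7] |-17|>|7| out[6]=289 → l++
[3,7] |-14|>|7| out[5]=196 → l++
[4,7] |-11|>|7| out[4]=121 → l++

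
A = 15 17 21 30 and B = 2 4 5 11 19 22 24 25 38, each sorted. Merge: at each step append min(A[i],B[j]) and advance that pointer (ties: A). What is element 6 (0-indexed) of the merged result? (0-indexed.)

merged[6] = 19

i=0 j=0: A[i]=15>B[j]=2 take 2, j++
i=0 j=1: A[i]=15>B[j]=4 take 4, j++
i=0 j=2: A[i]=15>B[j]=5 take 5, j++
i=0 j=3: A[i]=15>B[j]=11 take 11, j++
i=0 j=4: A[i]=15<=B[j]=19 take 15, i++
i=1 j=4: A[i]=17<=B[j]=19 take 17, i++
i=2 j=4: A[i]=21>B[j]=19 take 19, j++
i=2 j=5: A[i]=21<=B[j]=22 take 21, i++
i=3 j=5: A[i]=30>B[j]=22 take 22, j++
i=3 j=6: A[i]=30>B[j]=24 take 24, j++
i=3 j=7: A[i]=30>B[j]=25 take 25, j++
i=3 j=8: A[i]=30<=B[j]=38 take 30, i++
i=4 j=8: A done, take B[j]=38, j++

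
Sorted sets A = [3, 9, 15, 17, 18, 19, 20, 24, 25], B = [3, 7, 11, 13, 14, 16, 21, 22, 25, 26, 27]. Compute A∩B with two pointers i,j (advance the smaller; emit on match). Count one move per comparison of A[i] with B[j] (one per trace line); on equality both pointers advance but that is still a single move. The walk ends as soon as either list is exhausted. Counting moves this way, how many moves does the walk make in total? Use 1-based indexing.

[i=1,j=1] 3==3 emit → i++,j++
[i=2,j=2] 9>7 → j++
[i=2,j=3] 9<11 → i++
[i=3,j=3] 15>11 → j++
[i=3,j=4] 15>13 → j++
[i=3,j=5] 15>14 → j++
[i=3,j=6] 15<16 → i++
[i=4,j=6] 17>16 → j++
[i=4,j=7] 17<21 → i++
[i=5,j=7] 18<21 → i++
[i=6,j=7] 19<21 → i++
[i=7,j=7] 20<21 → i++
[i=8,j=7] 24>21 → j++
[i=8,j=8] 24>22 → j++
[i=8,j=9] 24<25 → i++
[i=9,j=9] 25==25 emit → i++,j++

16 moves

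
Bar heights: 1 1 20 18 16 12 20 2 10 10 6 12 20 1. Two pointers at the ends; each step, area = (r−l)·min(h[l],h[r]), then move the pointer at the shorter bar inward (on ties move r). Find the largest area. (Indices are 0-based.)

max area = 200

l=0 r=13: min(1,1)*13=13 best=13 *, r--
l=0 r=12: min(1,20)*12=12 best=13, l++
l=1 r=12: min(1,20)*11=11 best=13, l++
l=2 r=12: min(20,20)*10=200 best=200 *, r--
l=2 r=11: min(20,12)*9=108 best=200, r--
l=2 r=10: min(20,6)*8=48 best=200, r--
l=2 r=9: min(20,10)*7=70 best=200, r--
l=2 r=8: min(20,10)*6=60 best=200, r--
l=2 r=7: min(20,2)*5=10 best=200, r--
l=2 r=6: min(20,20)*4=80 best=200, r--
l=2 r=5: min(20,12)*3=36 best=200, r--
l=2 r=4: min(20,16)*2=32 best=200, r--
l=2 r=3: min(20,18)*1=18 best=200, r--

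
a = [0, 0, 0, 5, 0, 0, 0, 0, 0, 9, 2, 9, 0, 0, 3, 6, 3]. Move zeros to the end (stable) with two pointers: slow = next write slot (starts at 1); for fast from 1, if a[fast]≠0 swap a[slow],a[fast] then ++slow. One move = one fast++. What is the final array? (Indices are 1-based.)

[5, 9, 2, 9, 3, 6, 3, 0, 0, 0, 0, 0, 0, 0, 0, 0, 0]

(s=1,f=1) a[fast]=0 → fast++
(s=1,f=2) a[fast]=0 → fast++
(s=1,f=3) a[fast]=0 → fast++
(s=1,f=4) a[fast]=5≠0 swap→a[1]=5 → slow++,fast++
(s=2,f=5) a[fast]=0 → fast++
(s=2,f=6) a[fast]=0 → fast++
(s=2,f=7) a[fast]=0 → fast++
(s=2,f=8) a[fast]=0 → fast++
(s=2,f=9) a[fast]=0 → fast++
(s=2,f=10) a[fast]=9≠0 swap→a[2]=9 → slow++,fast++
(s=3,f=11) a[fast]=2≠0 swap→a[3]=2 → slow++,fast++
(s=4,f=12) a[fast]=9≠0 swap→a[4]=9 → slow++,fast++
(s=5,f=13) a[fast]=0 → fast++
(s=5,f=14) a[fast]=0 → fast++
(s=5,f=15) a[fast]=3≠0 swap→a[5]=3 → slow++,fast++
(s=6,f=16) a[fast]=6≠0 swap→a[6]=6 → slow++,fast++
(s=7,f=17) a[fast]=3≠0 swap→a[7]=3 → slow++,fast++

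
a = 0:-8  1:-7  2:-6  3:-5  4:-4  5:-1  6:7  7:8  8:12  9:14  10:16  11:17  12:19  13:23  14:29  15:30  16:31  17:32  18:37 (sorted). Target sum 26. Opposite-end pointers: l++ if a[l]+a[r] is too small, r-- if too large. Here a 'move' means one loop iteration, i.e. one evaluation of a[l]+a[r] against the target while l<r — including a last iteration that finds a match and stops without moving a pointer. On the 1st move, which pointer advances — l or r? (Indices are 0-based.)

l=0 r=18: -8+37=29 >26, r--

r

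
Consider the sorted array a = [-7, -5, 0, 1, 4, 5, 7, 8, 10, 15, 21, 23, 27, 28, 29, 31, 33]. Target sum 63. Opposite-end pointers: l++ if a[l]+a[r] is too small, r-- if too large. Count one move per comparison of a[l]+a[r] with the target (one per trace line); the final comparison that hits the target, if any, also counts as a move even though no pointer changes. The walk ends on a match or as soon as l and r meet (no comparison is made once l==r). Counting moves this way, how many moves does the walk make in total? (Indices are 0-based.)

16 moves

[0,16] -7+33=26 <63 → l++
[1,16] -5+33=28 <63 → l++
[2,16] 0+33=33 <63 → l++
[3,16] 1+33=34 <63 → l++
[4,16] 4+33=37 <63 → l++
[5,16] 5+33=38 <63 → l++
[6,16] 7+33=40 <63 → l++
[7,16] 8+33=41 <63 → l++
[8,16] 10+33=43 <63 → l++
[9,16] 15+33=48 <63 → l++
[10,16] 21+33=54 <63 → l++
[11,16] 23+33=56 <63 → l++
[12,16] 27+33=60 <63 → l++
[13,16] 28+33=61 <63 → l++
[14,16] 29+33=62 <63 → l++
[15,16] 31+33=64 >63 → r--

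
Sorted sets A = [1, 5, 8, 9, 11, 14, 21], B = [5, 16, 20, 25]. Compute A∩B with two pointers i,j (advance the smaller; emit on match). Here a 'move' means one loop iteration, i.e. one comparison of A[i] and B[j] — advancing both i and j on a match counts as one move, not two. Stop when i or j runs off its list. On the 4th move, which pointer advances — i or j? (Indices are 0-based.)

[i=0,j=0] 1<5 → i++
[i=1,j=0] 5==5 emit → i++,j++
[i=2,j=1] 8<16 → i++
[i=3,j=1] 9<16 → i++

i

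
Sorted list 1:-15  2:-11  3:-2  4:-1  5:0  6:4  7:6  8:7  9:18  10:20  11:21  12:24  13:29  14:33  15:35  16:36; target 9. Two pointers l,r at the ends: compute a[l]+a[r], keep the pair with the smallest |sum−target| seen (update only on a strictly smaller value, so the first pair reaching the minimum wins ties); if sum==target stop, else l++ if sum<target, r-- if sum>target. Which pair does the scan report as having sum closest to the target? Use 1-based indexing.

pair (-15, 24) with sum 9 (|Δ|=0)

l=1 r=16: -15+36=21 d=12 *, r--
l=1 r=15: -15+35=20 d=11 *, r--
l=1 r=14: -15+33=18 d=9 *, r--
l=1 r=13: -15+29=14 d=5 *, r--
l=1 r=12: -15+24=9 d=0 *, stop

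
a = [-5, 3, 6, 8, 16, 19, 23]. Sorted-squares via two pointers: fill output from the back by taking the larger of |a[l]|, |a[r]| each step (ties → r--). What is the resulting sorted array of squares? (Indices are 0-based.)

[9, 25, 36, 64, 256, 361, 529]

[0,6] |-5|<=|23| out[6]=529 → r--
[0,5] |-5|<=|19| out[5]=361 → r--
[0,4] |-5|<=|16| out[4]=256 → r--
[0,3] |-5|<=|8| out[3]=64 → r--
[0,2] |-5|<=|6| out[2]=36 → r--
[0,1] |-5|>|3| out[1]=25 → l++
[1,1] |3|<=|3| out[0]=9 → r--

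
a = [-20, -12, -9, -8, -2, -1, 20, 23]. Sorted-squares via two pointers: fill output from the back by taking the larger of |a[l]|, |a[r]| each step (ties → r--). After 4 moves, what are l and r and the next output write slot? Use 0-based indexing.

l=0 r=7: |-20|<=|23| out[7]=529, r--
l=0 r=6: |-20|<=|20| out[6]=400, r--
l=0 r=5: |-20|>|-1| out[5]=400, l++
l=1 r=5: |-12|>|-1| out[4]=144, l++

l=2, r=5, next write slot=3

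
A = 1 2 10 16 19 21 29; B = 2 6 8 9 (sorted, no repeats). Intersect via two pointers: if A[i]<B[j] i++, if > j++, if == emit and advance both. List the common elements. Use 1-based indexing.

[i=1,j=1] 1<2 → i++
[i=2,j=1] 2==2 emit → i++,j++
[i=3,j=2] 10>6 → j++
[i=3,j=3] 10>8 → j++
[i=3,j=4] 10>9 → j++

intersection = [2]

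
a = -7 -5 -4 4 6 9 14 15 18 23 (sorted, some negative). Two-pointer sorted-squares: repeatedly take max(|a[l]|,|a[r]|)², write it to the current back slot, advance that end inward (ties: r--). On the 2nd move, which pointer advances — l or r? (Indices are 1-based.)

l=1 r=10: |-7|<=|23| out[10]=529, r--
l=1 r=9: |-7|<=|18| out[9]=324, r--

r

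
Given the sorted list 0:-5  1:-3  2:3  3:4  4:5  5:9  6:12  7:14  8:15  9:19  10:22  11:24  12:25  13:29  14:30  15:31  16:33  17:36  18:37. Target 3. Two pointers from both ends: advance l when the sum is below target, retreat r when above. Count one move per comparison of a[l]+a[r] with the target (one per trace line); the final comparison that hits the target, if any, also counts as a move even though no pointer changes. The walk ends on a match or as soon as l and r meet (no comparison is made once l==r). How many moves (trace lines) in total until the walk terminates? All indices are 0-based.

[0,18] -5+37=32 >3 → r--
[0,17] -5+36=31 >3 → r--
[0,16] -5+33=28 >3 → r--
[0,15] -5+31=26 >3 → r--
[0,14] -5+30=25 >3 → r--
[0,13] -5+29=24 >3 → r--
[0,12] -5+25=20 >3 → r--
[0,11] -5+24=19 >3 → r--
[0,10] -5+22=17 >3 → r--
[0,9] -5+19=14 >3 → r--
[0,8] -5+15=10 >3 → r--
[0,7] -5+14=9 >3 → r--
[0,6] -5+12=7 >3 → r--
[0,5] -5+9=4 >3 → r--
[0,4] -5+5=0 <3 → l++
[1,4] -3+5=2 <3 → l++
[2,4] 3+5=8 >3 → r--
[2,3] 3+4=7 >3 → r--

18 moves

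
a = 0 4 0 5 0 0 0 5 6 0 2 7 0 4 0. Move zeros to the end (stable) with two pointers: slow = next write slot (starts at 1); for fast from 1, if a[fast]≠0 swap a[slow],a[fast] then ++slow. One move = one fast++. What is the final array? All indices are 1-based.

[4, 5, 5, 6, 2, 7, 4, 0, 0, 0, 0, 0, 0, 0, 0]

slow=1 fast=1: a[fast]=0, fast++
slow=1 fast=2: a[fast]=4≠0 swap→a[1]=4, slow++,fast++
slow=2 fast=3: a[fast]=0, fast++
slow=2 fast=4: a[fast]=5≠0 swap→a[2]=5, slow++,fast++
slow=3 fast=5: a[fast]=0, fast++
slow=3 fast=6: a[fast]=0, fast++
slow=3 fast=7: a[fast]=0, fast++
slow=3 fast=8: a[fast]=5≠0 swap→a[3]=5, slow++,fast++
slow=4 fast=9: a[fast]=6≠0 swap→a[4]=6, slow++,fast++
slow=5 fast=10: a[fast]=0, fast++
slow=5 fast=11: a[fast]=2≠0 swap→a[5]=2, slow++,fast++
slow=6 fast=12: a[fast]=7≠0 swap→a[6]=7, slow++,fast++
slow=7 fast=13: a[fast]=0, fast++
slow=7 fast=14: a[fast]=4≠0 swap→a[7]=4, slow++,fast++
slow=8 fast=15: a[fast]=0, fast++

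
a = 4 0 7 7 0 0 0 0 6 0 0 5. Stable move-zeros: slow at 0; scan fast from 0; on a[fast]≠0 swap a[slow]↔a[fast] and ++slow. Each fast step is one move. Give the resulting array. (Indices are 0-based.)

[4, 7, 7, 6, 5, 0, 0, 0, 0, 0, 0, 0]

(s=0,f=0) a[fast]=4≠0 swap→a[0]=4 → slow++,fast++
(s=1,f=1) a[fast]=0 → fast++
(s=1,f=2) a[fast]=7≠0 swap→a[1]=7 → slow++,fast++
(s=2,f=3) a[fast]=7≠0 swap→a[2]=7 → slow++,fast++
(s=3,f=4) a[fast]=0 → fast++
(s=3,f=5) a[fast]=0 → fast++
(s=3,f=6) a[fast]=0 → fast++
(s=3,f=7) a[fast]=0 → fast++
(s=3,f=8) a[fast]=6≠0 swap→a[3]=6 → slow++,fast++
(s=4,f=9) a[fast]=0 → fast++
(s=4,f=10) a[fast]=0 → fast++
(s=4,f=11) a[fast]=5≠0 swap→a[4]=5 → slow++,fast++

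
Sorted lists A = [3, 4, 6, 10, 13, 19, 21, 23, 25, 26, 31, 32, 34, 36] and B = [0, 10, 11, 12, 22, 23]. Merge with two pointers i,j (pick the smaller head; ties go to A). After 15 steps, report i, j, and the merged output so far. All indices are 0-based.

i=9, j=6, merged so far=[0, 3, 4, 6, 10, 10, 11, 12, 13, 19, 21, 22, 23, 23, 25]

[i=0,j=0] A[i]=3>B[j]=0 take 0 → j++
[i=0,j=1] A[i]=3<=B[j]=10 take 3 → i++
[i=1,j=1] A[i]=4<=B[j]=10 take 4 → i++
[i=2,j=1] A[i]=6<=B[j]=10 take 6 → i++
[i=3,j=1] A[i]=10<=B[j]=10 take 10 → i++
[i=4,j=1] A[i]=13>B[j]=10 take 10 → j++
[i=4,j=2] A[i]=13>B[j]=11 take 11 → j++
[i=4,j=3] A[i]=13>B[j]=12 take 12 → j++
[i=4,j=4] A[i]=13<=B[j]=22 take 13 → i++
[i=5,j=4] A[i]=19<=B[j]=22 take 19 → i++
[i=6,j=4] A[i]=21<=B[j]=22 take 21 → i++
[i=7,j=4] A[i]=23>B[j]=22 take 22 → j++
[i=7,j=5] A[i]=23<=B[j]=23 take 23 → i++
[i=8,j=5] A[i]=25>B[j]=23 take 23 → j++
[i=8,j=6] B done, take A[i]=25 → i++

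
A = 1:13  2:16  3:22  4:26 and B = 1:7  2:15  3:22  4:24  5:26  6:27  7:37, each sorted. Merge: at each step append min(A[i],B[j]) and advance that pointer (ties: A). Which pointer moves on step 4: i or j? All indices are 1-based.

i

i=1 j=1: A[i]=13>B[j]=7 take 7, j++
i=1 j=2: A[i]=13<=B[j]=15 take 13, i++
i=2 j=2: A[i]=16>B[j]=15 take 15, j++
i=2 j=3: A[i]=16<=B[j]=22 take 16, i++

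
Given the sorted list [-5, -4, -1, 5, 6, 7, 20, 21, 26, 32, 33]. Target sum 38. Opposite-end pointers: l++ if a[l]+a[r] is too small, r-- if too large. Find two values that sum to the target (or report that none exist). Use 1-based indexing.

l=1 r=11: -5+33=28 <38, l++
l=2 r=11: -4+33=29 <38, l++
l=3 r=11: -1+33=32 <38, l++
l=4 r=11: 5+33=38, found

(5, 33)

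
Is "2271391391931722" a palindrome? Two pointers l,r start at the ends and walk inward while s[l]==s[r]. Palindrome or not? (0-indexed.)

not a palindrome (mismatch at 7,8)

[0,15] '2'=='2' → l++,r--
[1,14] '2'=='2' → l++,r--
[2,13] '7'=='7' → l++,r--
[3,12] '1'=='1' → l++,r--
[4,11] '3'=='3' → l++,r--
[5,10] '9'=='9' → l++,r--
[6,9] '1'=='1' → l++,r--
[7,8] '3'!='9' → stop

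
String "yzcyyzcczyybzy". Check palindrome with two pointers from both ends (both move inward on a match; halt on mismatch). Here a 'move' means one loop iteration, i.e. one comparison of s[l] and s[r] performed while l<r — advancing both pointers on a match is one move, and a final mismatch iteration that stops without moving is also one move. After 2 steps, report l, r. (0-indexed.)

[0,13] 'y'=='y' → l++,r--
[1,12] 'z'=='z' → l++,r--

l=2, r=11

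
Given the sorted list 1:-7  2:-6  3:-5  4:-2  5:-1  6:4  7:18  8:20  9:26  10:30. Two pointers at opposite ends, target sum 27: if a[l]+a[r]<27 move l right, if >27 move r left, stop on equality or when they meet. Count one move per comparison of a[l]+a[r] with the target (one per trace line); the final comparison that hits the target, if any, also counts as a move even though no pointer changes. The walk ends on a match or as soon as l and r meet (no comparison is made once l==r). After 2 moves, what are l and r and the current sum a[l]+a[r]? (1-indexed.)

l=3, r=10, sum=25

[1,10] -7+30=23 <27 → l++
[2,10] -6+30=24 <27 → l++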